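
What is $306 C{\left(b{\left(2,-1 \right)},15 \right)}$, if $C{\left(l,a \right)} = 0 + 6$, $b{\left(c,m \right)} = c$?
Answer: $1836$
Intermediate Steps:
$C{\left(l,a \right)} = 6$
$306 C{\left(b{\left(2,-1 \right)},15 \right)} = 306 \cdot 6 = 1836$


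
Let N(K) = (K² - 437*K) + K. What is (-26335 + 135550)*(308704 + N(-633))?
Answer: 107618385915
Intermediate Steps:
N(K) = K² - 436*K
(-26335 + 135550)*(308704 + N(-633)) = (-26335 + 135550)*(308704 - 633*(-436 - 633)) = 109215*(308704 - 633*(-1069)) = 109215*(308704 + 676677) = 109215*985381 = 107618385915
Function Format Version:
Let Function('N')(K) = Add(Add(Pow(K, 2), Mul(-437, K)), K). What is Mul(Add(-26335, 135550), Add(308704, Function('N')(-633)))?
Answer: 107618385915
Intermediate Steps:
Function('N')(K) = Add(Pow(K, 2), Mul(-436, K))
Mul(Add(-26335, 135550), Add(308704, Function('N')(-633))) = Mul(Add(-26335, 135550), Add(308704, Mul(-633, Add(-436, -633)))) = Mul(109215, Add(308704, Mul(-633, -1069))) = Mul(109215, Add(308704, 676677)) = Mul(109215, 985381) = 107618385915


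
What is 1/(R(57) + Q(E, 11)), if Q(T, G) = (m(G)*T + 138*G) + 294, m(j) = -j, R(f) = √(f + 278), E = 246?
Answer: -894/798901 - √335/798901 ≈ -0.0011419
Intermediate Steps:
R(f) = √(278 + f)
Q(T, G) = 294 + 138*G - G*T (Q(T, G) = ((-G)*T + 138*G) + 294 = (-G*T + 138*G) + 294 = (138*G - G*T) + 294 = 294 + 138*G - G*T)
1/(R(57) + Q(E, 11)) = 1/(√(278 + 57) + (294 + 138*11 - 1*11*246)) = 1/(√335 + (294 + 1518 - 2706)) = 1/(√335 - 894) = 1/(-894 + √335)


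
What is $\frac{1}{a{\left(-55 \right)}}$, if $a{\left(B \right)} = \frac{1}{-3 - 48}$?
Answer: $-51$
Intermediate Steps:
$a{\left(B \right)} = - \frac{1}{51}$ ($a{\left(B \right)} = \frac{1}{-51} = - \frac{1}{51}$)
$\frac{1}{a{\left(-55 \right)}} = \frac{1}{- \frac{1}{51}} = -51$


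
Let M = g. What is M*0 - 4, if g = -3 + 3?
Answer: -4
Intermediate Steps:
g = 0
M = 0
M*0 - 4 = 0*0 - 4 = 0 - 4 = -4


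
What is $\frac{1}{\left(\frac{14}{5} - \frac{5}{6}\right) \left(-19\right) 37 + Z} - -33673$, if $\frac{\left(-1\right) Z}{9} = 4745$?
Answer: $\frac{44536818941}{1322627} \approx 33673.0$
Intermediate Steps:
$Z = -42705$ ($Z = \left(-9\right) 4745 = -42705$)
$\frac{1}{\left(\frac{14}{5} - \frac{5}{6}\right) \left(-19\right) 37 + Z} - -33673 = \frac{1}{\left(\frac{14}{5} - \frac{5}{6}\right) \left(-19\right) 37 - 42705} - -33673 = \frac{1}{\left(14 \cdot \frac{1}{5} - \frac{5}{6}\right) \left(-19\right) 37 - 42705} + 33673 = \frac{1}{\left(\frac{14}{5} - \frac{5}{6}\right) \left(-19\right) 37 - 42705} + 33673 = \frac{1}{\frac{59}{30} \left(-19\right) 37 - 42705} + 33673 = \frac{1}{\left(- \frac{1121}{30}\right) 37 - 42705} + 33673 = \frac{1}{- \frac{41477}{30} - 42705} + 33673 = \frac{1}{- \frac{1322627}{30}} + 33673 = - \frac{30}{1322627} + 33673 = \frac{44536818941}{1322627}$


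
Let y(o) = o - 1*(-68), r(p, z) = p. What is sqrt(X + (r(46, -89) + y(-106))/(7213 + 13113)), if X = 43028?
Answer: 16*sqrt(17360213014)/10163 ≈ 207.43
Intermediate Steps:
y(o) = 68 + o (y(o) = o + 68 = 68 + o)
sqrt(X + (r(46, -89) + y(-106))/(7213 + 13113)) = sqrt(43028 + (46 + (68 - 106))/(7213 + 13113)) = sqrt(43028 + (46 - 38)/20326) = sqrt(43028 + 8*(1/20326)) = sqrt(43028 + 4/10163) = sqrt(437293568/10163) = 16*sqrt(17360213014)/10163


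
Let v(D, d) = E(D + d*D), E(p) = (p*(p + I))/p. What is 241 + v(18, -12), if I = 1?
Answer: 44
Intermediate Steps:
E(p) = 1 + p (E(p) = (p*(p + 1))/p = (p*(1 + p))/p = 1 + p)
v(D, d) = 1 + D + D*d (v(D, d) = 1 + (D + d*D) = 1 + (D + D*d) = 1 + D + D*d)
241 + v(18, -12) = 241 + (1 + 18*(1 - 12)) = 241 + (1 + 18*(-11)) = 241 + (1 - 198) = 241 - 197 = 44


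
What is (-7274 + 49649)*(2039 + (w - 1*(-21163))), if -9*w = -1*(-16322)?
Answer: 2719006000/3 ≈ 9.0634e+8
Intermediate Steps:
w = -16322/9 (w = -(-1)*(-16322)/9 = -⅑*16322 = -16322/9 ≈ -1813.6)
(-7274 + 49649)*(2039 + (w - 1*(-21163))) = (-7274 + 49649)*(2039 + (-16322/9 - 1*(-21163))) = 42375*(2039 + (-16322/9 + 21163)) = 42375*(2039 + 174145/9) = 42375*(192496/9) = 2719006000/3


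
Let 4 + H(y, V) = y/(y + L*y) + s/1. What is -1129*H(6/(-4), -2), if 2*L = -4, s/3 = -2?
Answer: 12419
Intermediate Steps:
s = -6 (s = 3*(-2) = -6)
L = -2 (L = (½)*(-4) = -2)
H(y, V) = -11 (H(y, V) = -4 + (y/(y - 2*y) - 6/1) = -4 + (y/((-y)) - 6*1) = -4 + (y*(-1/y) - 6) = -4 + (-1 - 6) = -4 - 7 = -11)
-1129*H(6/(-4), -2) = -1129*(-11) = 12419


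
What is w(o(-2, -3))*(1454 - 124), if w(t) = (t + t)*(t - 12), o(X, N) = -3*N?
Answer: -71820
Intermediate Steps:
w(t) = 2*t*(-12 + t) (w(t) = (2*t)*(-12 + t) = 2*t*(-12 + t))
w(o(-2, -3))*(1454 - 124) = (2*(-3*(-3))*(-12 - 3*(-3)))*(1454 - 124) = (2*9*(-12 + 9))*1330 = (2*9*(-3))*1330 = -54*1330 = -71820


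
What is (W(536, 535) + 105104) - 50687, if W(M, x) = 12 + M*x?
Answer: 341189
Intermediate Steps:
(W(536, 535) + 105104) - 50687 = ((12 + 536*535) + 105104) - 50687 = ((12 + 286760) + 105104) - 50687 = (286772 + 105104) - 50687 = 391876 - 50687 = 341189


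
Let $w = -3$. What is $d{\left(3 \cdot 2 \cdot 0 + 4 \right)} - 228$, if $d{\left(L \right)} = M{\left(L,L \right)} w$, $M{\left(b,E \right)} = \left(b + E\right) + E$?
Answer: $-264$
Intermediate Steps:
$M{\left(b,E \right)} = b + 2 E$ ($M{\left(b,E \right)} = \left(E + b\right) + E = b + 2 E$)
$d{\left(L \right)} = - 9 L$ ($d{\left(L \right)} = \left(L + 2 L\right) \left(-3\right) = 3 L \left(-3\right) = - 9 L$)
$d{\left(3 \cdot 2 \cdot 0 + 4 \right)} - 228 = - 9 \left(3 \cdot 2 \cdot 0 + 4\right) - 228 = - 9 \left(6 \cdot 0 + 4\right) - 228 = - 9 \left(0 + 4\right) - 228 = \left(-9\right) 4 - 228 = -36 - 228 = -264$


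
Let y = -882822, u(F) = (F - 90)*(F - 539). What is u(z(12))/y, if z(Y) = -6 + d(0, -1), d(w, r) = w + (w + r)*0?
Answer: -8720/147137 ≈ -0.059264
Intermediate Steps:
d(w, r) = w (d(w, r) = w + (r + w)*0 = w + 0 = w)
z(Y) = -6 (z(Y) = -6 + 0 = -6)
u(F) = (-539 + F)*(-90 + F) (u(F) = (-90 + F)*(-539 + F) = (-539 + F)*(-90 + F))
u(z(12))/y = (48510 + (-6)**2 - 629*(-6))/(-882822) = (48510 + 36 + 3774)*(-1/882822) = 52320*(-1/882822) = -8720/147137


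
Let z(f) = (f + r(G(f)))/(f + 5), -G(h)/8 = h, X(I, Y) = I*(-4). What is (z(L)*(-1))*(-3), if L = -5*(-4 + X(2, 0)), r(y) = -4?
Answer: 168/65 ≈ 2.5846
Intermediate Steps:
X(I, Y) = -4*I
G(h) = -8*h
L = 60 (L = -5*(-4 - 4*2) = -5*(-4 - 8) = -5*(-12) = 60)
z(f) = (-4 + f)/(5 + f) (z(f) = (f - 4)/(f + 5) = (-4 + f)/(5 + f))
(z(L)*(-1))*(-3) = (((-4 + 60)/(5 + 60))*(-1))*(-3) = ((56/65)*(-1))*(-3) = -56/65*(-3) = 168/65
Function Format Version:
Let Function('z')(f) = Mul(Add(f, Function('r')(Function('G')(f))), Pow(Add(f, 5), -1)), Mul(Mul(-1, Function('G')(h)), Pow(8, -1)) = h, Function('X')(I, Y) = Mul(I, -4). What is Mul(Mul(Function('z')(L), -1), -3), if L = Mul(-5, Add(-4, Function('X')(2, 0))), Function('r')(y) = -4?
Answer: Rational(168, 65) ≈ 2.5846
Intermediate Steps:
Function('X')(I, Y) = Mul(-4, I)
Function('G')(h) = Mul(-8, h)
L = 60 (L = Mul(-5, Add(-4, Mul(-4, 2))) = Mul(-5, Add(-4, -8)) = Mul(-5, -12) = 60)
Function('z')(f) = Mul(Pow(Add(5, f), -1), Add(-4, f)) (Function('z')(f) = Mul(Add(f, -4), Pow(Add(f, 5), -1)) = Mul(Add(-4, f), Pow(Add(5, f), -1)) = Mul(Pow(Add(5, f), -1), Add(-4, f)))
Mul(Mul(Function('z')(L), -1), -3) = Mul(Mul(Mul(Pow(Add(5, 60), -1), Add(-4, 60)), -1), -3) = Mul(Mul(Mul(Pow(65, -1), 56), -1), -3) = Mul(Mul(Mul(Rational(1, 65), 56), -1), -3) = Mul(Mul(Rational(56, 65), -1), -3) = Mul(Rational(-56, 65), -3) = Rational(168, 65)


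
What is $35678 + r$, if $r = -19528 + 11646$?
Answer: $27796$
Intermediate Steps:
$r = -7882$
$35678 + r = 35678 - 7882 = 27796$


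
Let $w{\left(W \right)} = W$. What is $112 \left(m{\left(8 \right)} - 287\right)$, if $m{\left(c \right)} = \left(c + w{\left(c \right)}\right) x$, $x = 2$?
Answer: $-28560$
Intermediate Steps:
$m{\left(c \right)} = 4 c$ ($m{\left(c \right)} = \left(c + c\right) 2 = 2 c 2 = 4 c$)
$112 \left(m{\left(8 \right)} - 287\right) = 112 \left(4 \cdot 8 - 287\right) = 112 \left(32 - 287\right) = 112 \left(-255\right) = -28560$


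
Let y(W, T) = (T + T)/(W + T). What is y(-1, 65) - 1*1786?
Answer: -57087/32 ≈ -1784.0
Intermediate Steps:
y(W, T) = 2*T/(T + W) (y(W, T) = (2*T)/(T + W) = 2*T/(T + W))
y(-1, 65) - 1*1786 = 2*65/(65 - 1) - 1*1786 = 2*65/64 - 1786 = 2*65*(1/64) - 1786 = 65/32 - 1786 = -57087/32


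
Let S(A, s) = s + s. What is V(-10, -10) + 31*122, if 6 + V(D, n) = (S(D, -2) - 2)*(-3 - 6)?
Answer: 3830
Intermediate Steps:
S(A, s) = 2*s
V(D, n) = 48 (V(D, n) = -6 + (2*(-2) - 2)*(-3 - 6) = -6 + (-4 - 2)*(-9) = -6 - 6*(-9) = -6 + 54 = 48)
V(-10, -10) + 31*122 = 48 + 31*122 = 48 + 3782 = 3830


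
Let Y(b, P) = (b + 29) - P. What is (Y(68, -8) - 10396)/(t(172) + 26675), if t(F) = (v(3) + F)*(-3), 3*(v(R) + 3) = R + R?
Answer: -10291/26162 ≈ -0.39336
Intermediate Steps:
Y(b, P) = 29 + b - P (Y(b, P) = (29 + b) - P = 29 + b - P)
v(R) = -3 + 2*R/3 (v(R) = -3 + (R + R)/3 = -3 + (2*R)/3 = -3 + 2*R/3)
t(F) = 3 - 3*F (t(F) = ((-3 + (2/3)*3) + F)*(-3) = ((-3 + 2) + F)*(-3) = (-1 + F)*(-3) = 3 - 3*F)
(Y(68, -8) - 10396)/(t(172) + 26675) = ((29 + 68 - 1*(-8)) - 10396)/((3 - 3*172) + 26675) = ((29 + 68 + 8) - 10396)/((3 - 516) + 26675) = (105 - 10396)/(-513 + 26675) = -10291/26162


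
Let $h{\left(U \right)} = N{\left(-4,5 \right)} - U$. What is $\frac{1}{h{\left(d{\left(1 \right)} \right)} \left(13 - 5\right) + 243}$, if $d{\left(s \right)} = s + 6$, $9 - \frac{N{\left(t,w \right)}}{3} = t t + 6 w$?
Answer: $- \frac{1}{701} \approx -0.0014265$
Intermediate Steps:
$N{\left(t,w \right)} = 27 - 18 w - 3 t^{2}$ ($N{\left(t,w \right)} = 27 - 3 \left(t t + 6 w\right) = 27 - 3 \left(t^{2} + 6 w\right) = 27 - \left(3 t^{2} + 18 w\right) = 27 - 18 w - 3 t^{2}$)
$d{\left(s \right)} = 6 + s$
$h{\left(U \right)} = -111 - U$ ($h{\left(U \right)} = \left(27 - 90 - 3 \left(-4\right)^{2}\right) - U = \left(27 - 90 - 48\right) - U = -111 - U$)
$\frac{1}{h{\left(d{\left(1 \right)} \right)} \left(13 - 5\right) + 243} = \frac{1}{\left(-111 - \left(6 + 1\right)\right) \left(13 - 5\right) + 243} = \frac{1}{\left(-111 - 7\right) 8 + 243} = \frac{1}{\left(-118\right) 8 + 243} = \frac{1}{-944 + 243} = \frac{1}{-701} = - \frac{1}{701}$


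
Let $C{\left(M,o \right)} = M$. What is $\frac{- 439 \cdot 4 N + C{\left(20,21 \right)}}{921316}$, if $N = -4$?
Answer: $\frac{1761}{230329} \approx 0.0076456$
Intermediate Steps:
$\frac{- 439 \cdot 4 N + C{\left(20,21 \right)}}{921316} = \frac{- 439 \cdot 4 \left(-4\right) + 20}{921316} = \left(\left(-439\right) \left(-16\right) + 20\right) \frac{1}{921316} = \left(7024 + 20\right) \frac{1}{921316} = 7044 \cdot \frac{1}{921316} = \frac{1761}{230329}$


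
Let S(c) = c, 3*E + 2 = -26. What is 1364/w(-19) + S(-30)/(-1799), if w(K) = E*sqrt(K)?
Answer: 30/1799 + 1023*I*sqrt(19)/133 ≈ 0.016676 + 33.527*I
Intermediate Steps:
E = -28/3 (E = -2/3 + (1/3)*(-26) = -2/3 - 26/3 = -28/3 ≈ -9.3333)
w(K) = -28*sqrt(K)/3
1364/w(-19) + S(-30)/(-1799) = 1364/((-28*I*sqrt(19)/3)) - 30/(-1799) = 1364/((-28*I*sqrt(19)/3)) - 30*(-1/1799) = 1364/((-28*I*sqrt(19)/3)) + 30/1799 = 1364*(3*I*sqrt(19)/532) + 30/1799 = 1023*I*sqrt(19)/133 + 30/1799 = 30/1799 + 1023*I*sqrt(19)/133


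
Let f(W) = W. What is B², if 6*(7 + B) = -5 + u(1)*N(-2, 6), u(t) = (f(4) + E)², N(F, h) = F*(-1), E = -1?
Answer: 841/36 ≈ 23.361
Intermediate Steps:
N(F, h) = -F
u(t) = 9 (u(t) = (4 - 1)² = 3² = 9)
B = -29/6 (B = -7 + (-5 + 9*(-1*(-2)))/6 = -7 + (-5 + 9*2)/6 = -7 + (-5 + 18)/6 = -7 + (⅙)*13 = -7 + 13/6 = -29/6 ≈ -4.8333)
B² = (-29/6)² = 841/36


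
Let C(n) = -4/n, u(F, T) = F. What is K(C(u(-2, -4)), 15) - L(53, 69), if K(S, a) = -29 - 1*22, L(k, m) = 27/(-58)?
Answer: -2931/58 ≈ -50.534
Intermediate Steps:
L(k, m) = -27/58 (L(k, m) = 27*(-1/58) = -27/58)
K(S, a) = -51 (K(S, a) = -29 - 22 = -51)
K(C(u(-2, -4)), 15) - L(53, 69) = -51 - 1*(-27/58) = -51 + 27/58 = -2931/58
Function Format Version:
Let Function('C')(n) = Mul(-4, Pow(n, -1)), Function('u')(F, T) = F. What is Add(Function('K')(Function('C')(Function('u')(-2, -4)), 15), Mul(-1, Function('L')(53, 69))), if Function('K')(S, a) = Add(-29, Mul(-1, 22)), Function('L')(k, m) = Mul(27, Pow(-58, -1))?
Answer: Rational(-2931, 58) ≈ -50.534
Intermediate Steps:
Function('L')(k, m) = Rational(-27, 58) (Function('L')(k, m) = Mul(27, Rational(-1, 58)) = Rational(-27, 58))
Function('K')(S, a) = -51 (Function('K')(S, a) = Add(-29, -22) = -51)
Add(Function('K')(Function('C')(Function('u')(-2, -4)), 15), Mul(-1, Function('L')(53, 69))) = Add(-51, Mul(-1, Rational(-27, 58))) = Add(-51, Rational(27, 58)) = Rational(-2931, 58)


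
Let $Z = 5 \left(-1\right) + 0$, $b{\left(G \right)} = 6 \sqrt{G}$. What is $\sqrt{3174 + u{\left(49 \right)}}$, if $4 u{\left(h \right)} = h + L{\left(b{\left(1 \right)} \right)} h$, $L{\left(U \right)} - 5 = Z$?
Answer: $\frac{\sqrt{12745}}{2} \approx 56.447$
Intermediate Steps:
$Z = -5$ ($Z = -5 + 0 = -5$)
$L{\left(U \right)} = 0$ ($L{\left(U \right)} = 5 - 5 = 0$)
$u{\left(h \right)} = \frac{h}{4}$ ($u{\left(h \right)} = \frac{h + 0 h}{4} = \frac{h + 0}{4} = \frac{h}{4}$)
$\sqrt{3174 + u{\left(49 \right)}} = \sqrt{3174 + \frac{1}{4} \cdot 49} = \sqrt{3174 + \frac{49}{4}} = \sqrt{\frac{12745}{4}} = \frac{\sqrt{12745}}{2}$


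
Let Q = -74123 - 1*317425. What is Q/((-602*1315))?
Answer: 195774/395815 ≈ 0.49461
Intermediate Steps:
Q = -391548 (Q = -74123 - 317425 = -391548)
Q/((-602*1315)) = -391548/((-602*1315)) = -391548/(-791630) = -391548*(-1/791630) = 195774/395815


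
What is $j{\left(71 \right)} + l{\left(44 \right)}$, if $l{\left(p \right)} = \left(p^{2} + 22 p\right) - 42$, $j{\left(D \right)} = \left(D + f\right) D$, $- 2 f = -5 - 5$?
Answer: $8258$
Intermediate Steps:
$f = 5$ ($f = - \frac{-5 - 5}{2} = \left(- \frac{1}{2}\right) \left(-10\right) = 5$)
$j{\left(D \right)} = D \left(5 + D\right)$ ($j{\left(D \right)} = \left(D + 5\right) D = \left(5 + D\right) D = D \left(5 + D\right)$)
$l{\left(p \right)} = -42 + p^{2} + 22 p$
$j{\left(71 \right)} + l{\left(44 \right)} = 71 \left(5 + 71\right) + \left(-42 + 44^{2} + 22 \cdot 44\right) = 71 \cdot 76 + \left(-42 + 1936 + 968\right) = 5396 + 2862 = 8258$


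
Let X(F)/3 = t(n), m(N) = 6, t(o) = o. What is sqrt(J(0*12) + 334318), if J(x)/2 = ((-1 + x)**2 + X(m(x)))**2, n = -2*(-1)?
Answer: 4*sqrt(20901) ≈ 578.29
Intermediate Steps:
n = 2
X(F) = 6 (X(F) = 3*2 = 6)
J(x) = 2*(6 + (-1 + x)**2)**2 (J(x) = 2*((-1 + x)**2 + 6)**2 = 2*(6 + (-1 + x)**2)**2)
sqrt(J(0*12) + 334318) = sqrt(2*(6 + (-1 + 0*12)**2)**2 + 334318) = sqrt(2*(6 + (-1 + 0)**2)**2 + 334318) = sqrt(2*(6 + (-1)**2)**2 + 334318) = sqrt(2*(6 + 1)**2 + 334318) = sqrt(2*7**2 + 334318) = sqrt(2*49 + 334318) = sqrt(98 + 334318) = sqrt(334416) = 4*sqrt(20901)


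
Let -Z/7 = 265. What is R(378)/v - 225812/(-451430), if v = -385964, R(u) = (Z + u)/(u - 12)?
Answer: 15949753787599/31885138319160 ≈ 0.50023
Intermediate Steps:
Z = -1855 (Z = -7*265 = -1855)
R(u) = (-1855 + u)/(-12 + u) (R(u) = (-1855 + u)/(u - 12) = (-1855 + u)/(-12 + u))
R(378)/v - 225812/(-451430) = ((-1855 + 378)/(-12 + 378))/(-385964) - 225812/(-451430) = (-1477/366)*(-1/385964) - 225812*(-1/451430) = ((1/366)*(-1477))*(-1/385964) + 112906/225715 = -1477/366*(-1/385964) + 112906/225715 = 1477/141262824 + 112906/225715 = 15949753787599/31885138319160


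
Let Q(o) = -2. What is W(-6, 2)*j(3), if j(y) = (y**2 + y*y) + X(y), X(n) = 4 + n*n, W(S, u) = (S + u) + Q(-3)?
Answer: -186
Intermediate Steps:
W(S, u) = -2 + S + u (W(S, u) = (S + u) - 2 = -2 + S + u)
X(n) = 4 + n**2
j(y) = 4 + 3*y**2 (j(y) = (y**2 + y*y) + (4 + y**2) = (y**2 + y**2) + (4 + y**2) = 2*y**2 + (4 + y**2) = 4 + 3*y**2)
W(-6, 2)*j(3) = (-2 - 6 + 2)*(4 + 3*3**2) = -6*(4 + 3*9) = -6*(4 + 27) = -6*31 = -186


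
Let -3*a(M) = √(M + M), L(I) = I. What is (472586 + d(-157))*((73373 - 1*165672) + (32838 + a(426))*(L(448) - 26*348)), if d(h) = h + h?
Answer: -133416414482928 + 2707692800*√213 ≈ -1.3338e+14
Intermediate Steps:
d(h) = 2*h
a(M) = -√2*√M/3 (a(M) = -√(M + M)/3 = -√2*√M/3)
(472586 + d(-157))*((73373 - 1*165672) + (32838 + a(426))*(L(448) - 26*348)) = (472586 + 2*(-157))*((73373 - 1*165672) + (32838 - √2*√426/3)*(448 - 26*348)) = (472586 - 314)*((73373 - 165672) + (32838 - 2*√213/3)*(448 - 9048)) = 472272*(-92299 + (32838 - 2*√213/3)*(-8600)) = 472272*(-92299 + (-282406800 + 17200*√213/3)) = 472272*(-282499099 + 17200*√213/3) = -133416414482928 + 2707692800*√213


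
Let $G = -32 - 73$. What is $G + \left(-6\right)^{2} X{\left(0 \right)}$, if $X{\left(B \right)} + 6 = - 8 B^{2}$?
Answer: $-321$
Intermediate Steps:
$G = -105$
$X{\left(B \right)} = -6 - 8 B^{2}$
$G + \left(-6\right)^{2} X{\left(0 \right)} = -105 + \left(-6\right)^{2} \left(-6 - 8 \cdot 0^{2}\right) = -105 + 36 \left(-6 - 0\right) = -105 + 36 \left(-6 + 0\right) = -105 + 36 \left(-6\right) = -105 - 216 = -321$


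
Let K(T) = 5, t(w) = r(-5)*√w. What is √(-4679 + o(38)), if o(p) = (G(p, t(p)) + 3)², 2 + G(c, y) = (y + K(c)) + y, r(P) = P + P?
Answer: √(10557 - 240*√38) ≈ 95.276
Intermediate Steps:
r(P) = 2*P
t(w) = -10*√w (t(w) = (2*(-5))*√w = -10*√w)
G(c, y) = 3 + 2*y (G(c, y) = -2 + ((y + 5) + y) = -2 + ((5 + y) + y) = -2 + (5 + 2*y) = 3 + 2*y)
o(p) = (6 - 20*√p)² (o(p) = ((3 + 2*(-10*√p)) + 3)² = ((3 - 20*√p) + 3)² = (6 - 20*√p)²)
√(-4679 + o(38)) = √(-4679 + 4*(-3 + 10*√38)²)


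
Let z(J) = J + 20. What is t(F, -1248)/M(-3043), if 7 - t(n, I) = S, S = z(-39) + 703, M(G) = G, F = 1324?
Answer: 677/3043 ≈ 0.22248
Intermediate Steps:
z(J) = 20 + J
S = 684 (S = (20 - 39) + 703 = -19 + 703 = 684)
t(n, I) = -677 (t(n, I) = 7 - 1*684 = 7 - 684 = -677)
t(F, -1248)/M(-3043) = -677/(-3043) = -677*(-1/3043) = 677/3043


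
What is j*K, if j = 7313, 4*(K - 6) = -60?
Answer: -65817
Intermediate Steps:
K = -9 (K = 6 + (1/4)*(-60) = 6 - 15 = -9)
j*K = 7313*(-9) = -65817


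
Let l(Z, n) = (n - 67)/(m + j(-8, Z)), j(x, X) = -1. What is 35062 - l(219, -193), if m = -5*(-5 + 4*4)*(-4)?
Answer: 7678838/219 ≈ 35063.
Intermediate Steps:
m = 220 (m = -5*(-5 + 16)*(-4) = -5*11*(-4) = -55*(-4) = 220)
l(Z, n) = -67/219 + n/219 (l(Z, n) = (n - 67)/(220 - 1) = (-67 + n)/219 = (-67 + n)*(1/219) = -67/219 + n/219)
35062 - l(219, -193) = 35062 - (-67/219 + (1/219)*(-193)) = 35062 - (-67/219 - 193/219) = 35062 - 1*(-260/219) = 35062 + 260/219 = 7678838/219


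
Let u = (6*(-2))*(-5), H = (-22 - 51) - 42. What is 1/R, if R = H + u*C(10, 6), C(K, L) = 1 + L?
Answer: 1/305 ≈ 0.0032787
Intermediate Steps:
H = -115 (H = -73 - 42 = -115)
u = 60 (u = -12*(-5) = 60)
R = 305 (R = -115 + 60*(1 + 6) = -115 + 60*7 = -115 + 420 = 305)
1/R = 1/305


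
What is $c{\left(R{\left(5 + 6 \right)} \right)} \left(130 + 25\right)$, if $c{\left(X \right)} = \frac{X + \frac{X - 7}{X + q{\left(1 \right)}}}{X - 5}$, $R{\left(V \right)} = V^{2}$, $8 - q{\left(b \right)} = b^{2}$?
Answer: $\frac{41695}{256} \approx 162.87$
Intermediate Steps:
$q{\left(b \right)} = 8 - b^{2}$
$c{\left(X \right)} = \frac{X + \frac{-7 + X}{7 + X}}{-5 + X}$ ($c{\left(X \right)} = \frac{X + \frac{X - 7}{X + \left(8 - 1^{2}\right)}}{X - 5} = \frac{X + \frac{-7 + X}{X + \left(8 - 1\right)}}{-5 + X} = \frac{X + \frac{-7 + X}{X + 7}}{-5 + X} = \frac{X + \frac{-7 + X}{7 + X}}{-5 + X}$)
$c{\left(R{\left(5 + 6 \right)} \right)} \left(130 + 25\right) = \frac{-7 + \left(\left(5 + 6\right)^{2}\right)^{2} + 8 \left(5 + 6\right)^{2}}{-35 + \left(\left(5 + 6\right)^{2}\right)^{2} + 2 \left(5 + 6\right)^{2}} \left(130 + 25\right) = \frac{-7 + \left(11^{2}\right)^{2} + 8 \cdot 11^{2}}{-35 + \left(11^{2}\right)^{2} + 2 \cdot 11^{2}} \cdot 155 = \frac{-7 + 121^{2} + 8 \cdot 121}{-35 + 121^{2} + 2 \cdot 121} \cdot 155 = \frac{-7 + 14641 + 968}{-35 + 14641 + 242} \cdot 155 = \frac{1}{14848} \cdot 15602 \cdot 155 = \frac{269}{256} \cdot 155 = \frac{41695}{256}$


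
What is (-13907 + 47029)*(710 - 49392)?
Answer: -1612445204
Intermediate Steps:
(-13907 + 47029)*(710 - 49392) = 33122*(-48682) = -1612445204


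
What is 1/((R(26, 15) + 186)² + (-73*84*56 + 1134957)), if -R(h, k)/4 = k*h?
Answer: 1/2679441 ≈ 3.7321e-7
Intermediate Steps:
R(h, k) = -4*h*k (R(h, k) = -4*k*h = -4*h*k)
1/((R(26, 15) + 186)² + (-73*84*56 + 1134957)) = 1/((-4*26*15 + 186)² + (-73*84*56 + 1134957)) = 1/((-1560 + 186)² + (-6132*56 + 1134957)) = 1/((-1374)² + (-343392 + 1134957)) = 1/(1887876 + 791565) = 1/2679441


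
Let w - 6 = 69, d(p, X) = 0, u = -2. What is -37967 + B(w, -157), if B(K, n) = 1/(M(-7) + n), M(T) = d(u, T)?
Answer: -5960820/157 ≈ -37967.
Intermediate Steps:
w = 75 (w = 6 + 69 = 75)
M(T) = 0
B(K, n) = 1/n (B(K, n) = 1/(0 + n) = 1/n)
-37967 + B(w, -157) = -37967 + 1/(-157) = -37967 - 1/157 = -5960820/157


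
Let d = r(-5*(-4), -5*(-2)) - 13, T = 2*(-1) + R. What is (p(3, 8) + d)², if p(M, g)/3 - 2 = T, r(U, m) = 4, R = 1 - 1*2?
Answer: 144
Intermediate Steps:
R = -1 (R = 1 - 2 = -1)
T = -3 (T = 2*(-1) - 1 = -2 - 1 = -3)
p(M, g) = -3 (p(M, g) = 6 + 3*(-3) = 6 - 9 = -3)
d = -9 (d = 4 - 13 = -9)
(p(3, 8) + d)² = (-3 - 9)² = (-12)² = 144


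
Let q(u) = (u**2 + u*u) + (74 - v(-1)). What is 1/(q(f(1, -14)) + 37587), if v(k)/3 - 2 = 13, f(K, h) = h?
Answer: 1/38008 ≈ 2.6310e-5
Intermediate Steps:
v(k) = 45 (v(k) = 6 + 3*13 = 6 + 39 = 45)
q(u) = 29 + 2*u**2 (q(u) = (u**2 + u*u) + (74 - 1*45) = (u**2 + u**2) + (74 - 45) = 2*u**2 + 29 = 29 + 2*u**2)
1/(q(f(1, -14)) + 37587) = 1/((29 + 2*(-14)**2) + 37587) = 1/((29 + 2*196) + 37587) = 1/((29 + 392) + 37587) = 1/(421 + 37587) = 1/38008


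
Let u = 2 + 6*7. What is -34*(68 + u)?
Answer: -3808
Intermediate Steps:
u = 44 (u = 2 + 42 = 44)
-34*(68 + u) = -34*(68 + 44) = -34*112 = -3808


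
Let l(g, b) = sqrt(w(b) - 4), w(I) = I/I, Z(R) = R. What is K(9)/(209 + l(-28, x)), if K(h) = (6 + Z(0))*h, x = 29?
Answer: 5643/21842 - 27*I*sqrt(3)/21842 ≈ 0.25836 - 0.0021411*I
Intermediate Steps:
w(I) = 1
l(g, b) = I*sqrt(3) (l(g, b) = sqrt(1 - 4) = sqrt(-3) = I*sqrt(3))
K(h) = 6*h (K(h) = (6 + 0)*h = 6*h)
K(9)/(209 + l(-28, x)) = (6*9)/(209 + I*sqrt(3)) = 54/(209 + I*sqrt(3))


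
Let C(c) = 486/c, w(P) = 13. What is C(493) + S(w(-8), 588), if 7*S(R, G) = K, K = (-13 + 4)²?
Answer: 43335/3451 ≈ 12.557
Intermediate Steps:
K = 81 (K = (-9)² = 81)
S(R, G) = 81/7 (S(R, G) = (⅐)*81 = 81/7)
C(493) + S(w(-8), 588) = 486/493 + 81/7 = 43335/3451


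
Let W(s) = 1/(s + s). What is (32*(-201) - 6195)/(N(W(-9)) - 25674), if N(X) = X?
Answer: 227286/462133 ≈ 0.49182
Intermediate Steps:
W(s) = 1/(2*s)
(32*(-201) - 6195)/(N(W(-9)) - 25674) = (32*(-201) - 6195)/((½)/(-9) - 25674) = (-6432 - 6195)/((½)*(-⅑) - 25674) = -12627/(-1/18 - 25674) = -12627/(-462133/18) = -12627*(-18/462133) = 227286/462133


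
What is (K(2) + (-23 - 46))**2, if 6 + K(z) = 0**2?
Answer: 5625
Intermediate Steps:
K(z) = -6 (K(z) = -6 + 0**2 = -6 + 0 = -6)
(K(2) + (-23 - 46))**2 = (-6 + (-23 - 46))**2 = (-6 - 69)**2 = (-75)**2 = 5625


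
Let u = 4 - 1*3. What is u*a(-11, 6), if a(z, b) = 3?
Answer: 3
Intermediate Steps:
u = 1 (u = 4 - 3 = 1)
u*a(-11, 6) = 1*3 = 3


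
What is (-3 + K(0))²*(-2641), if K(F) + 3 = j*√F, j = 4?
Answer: -95076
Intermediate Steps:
K(F) = -3 + 4*√F
(-3 + K(0))²*(-2641) = (-3 + (-3 + 4*√0))²*(-2641) = (-3 + (-3 + 4*0))²*(-2641) = (-3 + (-3 + 0))²*(-2641) = (-3 - 3)²*(-2641) = (-6)²*(-2641) = 36*(-2641) = -95076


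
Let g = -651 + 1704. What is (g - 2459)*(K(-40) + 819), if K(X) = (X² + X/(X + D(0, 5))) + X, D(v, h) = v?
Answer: -3346280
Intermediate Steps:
g = 1053
K(X) = 1 + X + X² (K(X) = (X² + X/(X + 0)) + X = (X² + X/X) + X = (X² + 1) + X = (1 + X²) + X = 1 + X + X²)
(g - 2459)*(K(-40) + 819) = (1053 - 2459)*((1 - 40 + (-40)²) + 819) = -1406*((1 - 40 + 1600) + 819) = -1406*(1561 + 819) = -1406*2380 = -3346280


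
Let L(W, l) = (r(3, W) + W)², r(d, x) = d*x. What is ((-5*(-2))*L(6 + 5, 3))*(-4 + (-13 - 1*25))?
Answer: -813120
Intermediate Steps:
L(W, l) = 16*W² (L(W, l) = (3*W + W)² = (4*W)² = 16*W²)
((-5*(-2))*L(6 + 5, 3))*(-4 + (-13 - 1*25)) = ((-5*(-2))*(16*(6 + 5)²))*(-4 + (-13 - 1*25)) = (10*(16*11²))*(-4 + (-13 - 25)) = (10*(16*121))*(-4 - 38) = (10*1936)*(-42) = 19360*(-42) = -813120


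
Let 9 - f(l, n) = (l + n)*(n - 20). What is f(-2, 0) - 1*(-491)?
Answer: 460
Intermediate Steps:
f(l, n) = 9 - (-20 + n)*(l + n) (f(l, n) = 9 - (l + n)*(n - 20) = 9 - (l + n)*(-20 + n) = 9 - (-20 + n)*(l + n))
f(-2, 0) - 1*(-491) = (9 - 1*0² + 20*(-2) + 20*0 - 1*(-2)*0) - 1*(-491) = (9 - 1*0 - 40 + 0 + 0) + 491 = (9 + 0 - 40 + 0 + 0) + 491 = -31 + 491 = 460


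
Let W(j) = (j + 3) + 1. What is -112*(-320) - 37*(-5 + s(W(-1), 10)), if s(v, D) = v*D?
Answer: 34915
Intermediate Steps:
W(j) = 4 + j (W(j) = (3 + j) + 1 = 4 + j)
s(v, D) = D*v
-112*(-320) - 37*(-5 + s(W(-1), 10)) = -112*(-320) - 37*(-5 + 10*(4 - 1)) = 35840 - 37*(-5 + 10*3) = 35840 - 37*(-5 + 30) = 35840 - 37*25 = 35840 - 925 = 34915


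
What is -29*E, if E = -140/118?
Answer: 2030/59 ≈ 34.407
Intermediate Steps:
E = -70/59 (E = -140*1/118 = -70/59 ≈ -1.1864)
-29*E = -29*(-70/59) = 2030/59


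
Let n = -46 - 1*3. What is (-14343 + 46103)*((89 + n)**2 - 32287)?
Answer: -974619120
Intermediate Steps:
n = -49 (n = -46 - 3 = -49)
(-14343 + 46103)*((89 + n)**2 - 32287) = (-14343 + 46103)*((89 - 49)**2 - 32287) = 31760*(40**2 - 32287) = 31760*(1600 - 32287) = 31760*(-30687) = -974619120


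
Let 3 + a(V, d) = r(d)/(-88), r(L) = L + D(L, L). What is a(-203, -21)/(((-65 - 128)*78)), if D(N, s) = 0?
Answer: 81/441584 ≈ 0.00018343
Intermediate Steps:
r(L) = L (r(L) = L + 0 = L)
a(V, d) = -3 - d/88 (a(V, d) = -3 + d/(-88) = -3 + d*(-1/88) = -3 - d/88)
a(-203, -21)/(((-65 - 128)*78)) = (-3 - 1/88*(-21))/(((-65 - 128)*78)) = (-3 + 21/88)/((-193*78)) = -243/88/(-15054) = -243/88*(-1/15054) = 81/441584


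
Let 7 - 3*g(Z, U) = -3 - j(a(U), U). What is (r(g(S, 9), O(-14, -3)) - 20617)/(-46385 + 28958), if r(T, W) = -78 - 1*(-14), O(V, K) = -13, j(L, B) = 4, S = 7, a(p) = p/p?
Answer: 20681/17427 ≈ 1.1867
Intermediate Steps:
a(p) = 1
g(Z, U) = 14/3 (g(Z, U) = 7/3 - (-3 - 1*4)/3 = 7/3 - (-3 - 4)/3 = 7/3 - ⅓*(-7) = 7/3 + 7/3 = 14/3)
r(T, W) = -64 (r(T, W) = -78 + 14 = -64)
(r(g(S, 9), O(-14, -3)) - 20617)/(-46385 + 28958) = (-64 - 20617)/(-46385 + 28958) = -20681/(-17427) = -20681*(-1/17427) = 20681/17427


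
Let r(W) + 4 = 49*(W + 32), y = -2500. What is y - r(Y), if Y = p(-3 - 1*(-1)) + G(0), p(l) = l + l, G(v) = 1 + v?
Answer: -3917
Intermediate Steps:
p(l) = 2*l
Y = -3 (Y = 2*(-3 - 1*(-1)) + (1 + 0) = 2*(-3 + 1) + 1 = 2*(-2) + 1 = -4 + 1 = -3)
r(W) = 1564 + 49*W (r(W) = -4 + 49*(W + 32) = -4 + 49*(32 + W) = -4 + (1568 + 49*W) = 1564 + 49*W)
y - r(Y) = -2500 - (1564 + 49*(-3)) = -2500 - (1564 - 147) = -2500 - 1*1417 = -2500 - 1417 = -3917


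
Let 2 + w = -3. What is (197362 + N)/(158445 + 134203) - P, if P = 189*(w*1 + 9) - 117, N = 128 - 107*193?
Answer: -186825233/292648 ≈ -638.40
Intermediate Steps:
w = -5 (w = -2 - 3 = -5)
N = -20523 (N = 128 - 20651 = -20523)
P = 639 (P = 189*(-5*1 + 9) - 117 = 189*(-5 + 9) - 117 = 189*4 - 117 = 756 - 117 = 639)
(197362 + N)/(158445 + 134203) - P = (197362 - 20523)/(158445 + 134203) - 1*639 = 176839/292648 - 639 = -186825233/292648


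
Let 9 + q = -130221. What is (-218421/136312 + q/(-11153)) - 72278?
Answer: -109868041120261/1520287736 ≈ -72268.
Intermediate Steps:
q = -130230 (q = -9 - 130221 = -130230)
(-218421/136312 + q/(-11153)) - 72278 = (-218421/136312 - 130230/(-11153)) - 72278 = (-218421*1/136312 - 130230*(-1/11153)) - 72278 = (-218421/136312 + 130230/11153) - 72278 = 15315862347/1520287736 - 72278 = -109868041120261/1520287736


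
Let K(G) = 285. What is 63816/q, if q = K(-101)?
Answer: 21272/95 ≈ 223.92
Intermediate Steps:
q = 285
63816/q = 63816/285 = 63816*(1/285) = 21272/95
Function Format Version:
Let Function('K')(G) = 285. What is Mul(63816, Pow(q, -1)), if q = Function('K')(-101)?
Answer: Rational(21272, 95) ≈ 223.92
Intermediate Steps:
q = 285
Mul(63816, Pow(q, -1)) = Mul(63816, Pow(285, -1)) = Mul(63816, Rational(1, 285)) = Rational(21272, 95)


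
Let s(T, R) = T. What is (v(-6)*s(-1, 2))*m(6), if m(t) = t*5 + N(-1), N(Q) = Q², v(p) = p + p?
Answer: 372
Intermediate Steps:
v(p) = 2*p
m(t) = 1 + 5*t (m(t) = t*5 + (-1)² = 5*t + 1 = 1 + 5*t)
(v(-6)*s(-1, 2))*m(6) = ((2*(-6))*(-1))*(1 + 5*6) = (-12*(-1))*(1 + 30) = 12*31 = 372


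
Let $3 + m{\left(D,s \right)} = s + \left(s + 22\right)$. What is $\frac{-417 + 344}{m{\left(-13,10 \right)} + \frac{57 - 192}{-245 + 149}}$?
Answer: $- \frac{2336}{1293} \approx -1.8067$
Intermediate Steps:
$m{\left(D,s \right)} = 19 + 2 s$ ($m{\left(D,s \right)} = -3 + \left(s + \left(s + 22\right)\right) = -3 + \left(s + \left(22 + s\right)\right) = -3 + \left(22 + 2 s\right) = 19 + 2 s$)
$\frac{-417 + 344}{m{\left(-13,10 \right)} + \frac{57 - 192}{-245 + 149}} = \frac{-417 + 344}{\left(19 + 2 \cdot 10\right) + \frac{57 - 192}{-245 + 149}} = - \frac{73}{\left(19 + 20\right) - \frac{135}{-96}} = - \frac{73}{39 - - \frac{45}{32}} = - \frac{73}{39 + \frac{45}{32}} = - \frac{73}{\frac{1293}{32}} = \left(-73\right) \frac{32}{1293} = - \frac{2336}{1293}$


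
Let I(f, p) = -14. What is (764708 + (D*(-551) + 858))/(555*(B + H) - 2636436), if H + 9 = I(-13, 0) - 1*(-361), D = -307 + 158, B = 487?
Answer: -40365/103741 ≈ -0.38909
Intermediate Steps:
D = -149
H = 338 (H = -9 + (-14 - 1*(-361)) = -9 + (-14 + 361) = -9 + 347 = 338)
(764708 + (D*(-551) + 858))/(555*(B + H) - 2636436) = (764708 + (-149*(-551) + 858))/(555*(487 + 338) - 2636436) = (764708 + (82099 + 858))/(555*825 - 2636436) = (764708 + 82957)/(457875 - 2636436) = 847665/(-2178561) = 847665*(-1/2178561) = -40365/103741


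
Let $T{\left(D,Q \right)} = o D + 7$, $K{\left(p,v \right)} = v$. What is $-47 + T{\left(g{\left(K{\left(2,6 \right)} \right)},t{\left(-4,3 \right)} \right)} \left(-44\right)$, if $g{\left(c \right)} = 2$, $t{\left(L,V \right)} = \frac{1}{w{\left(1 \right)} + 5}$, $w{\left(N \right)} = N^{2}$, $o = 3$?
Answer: $-619$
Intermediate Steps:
$t{\left(L,V \right)} = \frac{1}{6}$ ($t{\left(L,V \right)} = \frac{1}{1^{2} + 5} = \frac{1}{1 + 5} = \frac{1}{6}$)
$T{\left(D,Q \right)} = 7 + 3 D$ ($T{\left(D,Q \right)} = 3 D + 7 = 7 + 3 D$)
$-47 + T{\left(g{\left(K{\left(2,6 \right)} \right)},t{\left(-4,3 \right)} \right)} \left(-44\right) = -47 + \left(7 + 3 \cdot 2\right) \left(-44\right) = -47 + \left(7 + 6\right) \left(-44\right) = -47 + 13 \left(-44\right) = -47 - 572 = -619$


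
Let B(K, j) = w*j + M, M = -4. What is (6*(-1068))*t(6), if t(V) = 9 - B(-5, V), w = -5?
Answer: -275544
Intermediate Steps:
B(K, j) = -4 - 5*j (B(K, j) = -5*j - 4 = -4 - 5*j)
t(V) = 13 + 5*V (t(V) = 9 - (-4 - 5*V) = 9 + (4 + 5*V) = 13 + 5*V)
(6*(-1068))*t(6) = (6*(-1068))*(13 + 5*6) = -6408*(13 + 30) = -6408*43 = -275544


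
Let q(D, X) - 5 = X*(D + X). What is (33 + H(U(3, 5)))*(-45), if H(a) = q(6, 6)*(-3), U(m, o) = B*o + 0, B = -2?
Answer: 8910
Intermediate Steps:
q(D, X) = 5 + X*(D + X)
U(m, o) = -2*o (U(m, o) = -2*o + 0 = -2*o)
H(a) = -231 (H(a) = (5 + 6² + 6*6)*(-3) = (5 + 36 + 36)*(-3) = 77*(-3) = -231)
(33 + H(U(3, 5)))*(-45) = (33 - 231)*(-45) = -198*(-45) = 8910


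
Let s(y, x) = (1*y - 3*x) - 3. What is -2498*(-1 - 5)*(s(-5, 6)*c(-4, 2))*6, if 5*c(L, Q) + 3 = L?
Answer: 16366896/5 ≈ 3.2734e+6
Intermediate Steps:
s(y, x) = -3 + y - 3*x (s(y, x) = (y - 3*x) - 3 = -3 + y - 3*x)
c(L, Q) = -3/5 + L/5
-2498*(-1 - 5)*(s(-5, 6)*c(-4, 2))*6 = -2498*(-1 - 5)*((-3 - 5 - 3*6)*(-3/5 + (1/5)*(-4)))*6 = -(-14988)*((-3 - 5 - 18)*(-3/5 - 4/5))*6 = -(-14988)*-26*(-7/5)*6 = -(-14988)*(182/5)*6 = -(-14988)*1092/5 = -2498*(-6552/5) = 16366896/5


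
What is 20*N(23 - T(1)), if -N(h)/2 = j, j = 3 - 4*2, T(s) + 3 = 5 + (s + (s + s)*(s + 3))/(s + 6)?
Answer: 200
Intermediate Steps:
T(s) = 2 + (s + 2*s*(3 + s))/(6 + s) (T(s) = -3 + (5 + (s + (s + s)*(s + 3))/(s + 6)) = -3 + (5 + (s + (2*s)*(3 + s))/(6 + s)) = -3 + (5 + (s + 2*s*(3 + s))/(6 + s)) = 2 + (s + 2*s*(3 + s))/(6 + s))
j = -5 (j = 3 - 8 = -5)
N(h) = 10 (N(h) = -2*(-5) = 10)
20*N(23 - T(1)) = 20*10 = 200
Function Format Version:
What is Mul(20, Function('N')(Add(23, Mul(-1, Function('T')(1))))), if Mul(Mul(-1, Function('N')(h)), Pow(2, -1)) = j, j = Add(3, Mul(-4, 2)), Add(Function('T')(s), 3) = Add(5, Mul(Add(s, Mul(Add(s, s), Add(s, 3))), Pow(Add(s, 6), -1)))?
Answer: 200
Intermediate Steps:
Function('T')(s) = Add(2, Mul(Pow(Add(6, s), -1), Add(s, Mul(2, s, Add(3, s))))) (Function('T')(s) = Add(-3, Add(5, Mul(Add(s, Mul(Add(s, s), Add(s, 3))), Pow(Add(s, 6), -1)))) = Add(-3, Add(5, Mul(Add(s, Mul(Mul(2, s), Add(3, s))), Pow(Add(6, s), -1)))) = Add(-3, Add(5, Mul(Add(s, Mul(2, s, Add(3, s))), Pow(Add(6, s), -1)))) = Add(-3, Add(5, Mul(Pow(Add(6, s), -1), Add(s, Mul(2, s, Add(3, s)))))) = Add(2, Mul(Pow(Add(6, s), -1), Add(s, Mul(2, s, Add(3, s))))))
j = -5 (j = Add(3, -8) = -5)
Function('N')(h) = 10 (Function('N')(h) = Mul(-2, -5) = 10)
Mul(20, Function('N')(Add(23, Mul(-1, Function('T')(1))))) = Mul(20, 10) = 200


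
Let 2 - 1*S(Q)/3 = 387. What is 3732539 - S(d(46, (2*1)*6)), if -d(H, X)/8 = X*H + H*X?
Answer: 3733694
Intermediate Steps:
d(H, X) = -16*H*X (d(H, X) = -8*(X*H + H*X) = -8*(H*X + H*X) = -16*H*X)
S(Q) = -1155 (S(Q) = 6 - 3*387 = 6 - 1161 = -1155)
3732539 - S(d(46, (2*1)*6)) = 3732539 - 1*(-1155) = 3732539 + 1155 = 3733694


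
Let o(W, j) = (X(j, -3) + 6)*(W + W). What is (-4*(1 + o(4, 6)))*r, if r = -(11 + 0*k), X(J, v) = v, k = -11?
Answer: 1100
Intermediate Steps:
o(W, j) = 6*W (o(W, j) = (-3 + 6)*(W + W) = 3*(2*W) = 6*W)
r = -11 (r = -(11 + 0*(-11)) = -(11 + 0) = -1*11 = -11)
(-4*(1 + o(4, 6)))*r = -4*(1 + 6*4)*(-11) = -4*(1 + 24)*(-11) = -4*25*(-11) = -100*(-11) = 1100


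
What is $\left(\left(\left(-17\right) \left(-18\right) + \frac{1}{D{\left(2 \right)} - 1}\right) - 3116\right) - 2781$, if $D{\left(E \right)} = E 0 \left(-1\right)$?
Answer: $-5592$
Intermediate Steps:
$D{\left(E \right)} = 0$ ($D{\left(E \right)} = 0 \left(-1\right) = 0$)
$\left(\left(\left(-17\right) \left(-18\right) + \frac{1}{D{\left(2 \right)} - 1}\right) - 3116\right) - 2781 = \left(\left(\left(-17\right) \left(-18\right) + \frac{1}{0 - 1}\right) - 3116\right) - 2781 = \left(\left(306 + \frac{1}{-1}\right) - 3116\right) - 2781 = \left(\left(306 - 1\right) - 3116\right) - 2781 = \left(305 - 3116\right) - 2781 = -2811 - 2781 = -5592$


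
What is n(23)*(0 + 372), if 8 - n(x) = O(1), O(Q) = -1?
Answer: 3348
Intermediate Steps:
n(x) = 9 (n(x) = 8 - 1*(-1) = 8 + 1 = 9)
n(23)*(0 + 372) = 9*(0 + 372) = 9*372 = 3348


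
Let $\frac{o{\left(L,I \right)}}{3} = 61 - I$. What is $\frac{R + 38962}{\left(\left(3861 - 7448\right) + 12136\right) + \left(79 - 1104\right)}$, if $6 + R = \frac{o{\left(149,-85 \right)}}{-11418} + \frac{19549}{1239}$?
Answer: $\frac{22972057588}{4435053777} \approx 5.1797$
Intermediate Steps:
$o{\left(L,I \right)} = 183 - 3 I$ ($o{\left(L,I \right)} = 3 \left(61 - I\right) = 183 - 3 I$)
$R = \frac{22964398}{2357817}$ ($R = -6 + \left(\frac{183 - -255}{-11418} + \frac{19549}{1239}\right) = -6 + \left(\left(183 + 255\right) \left(- \frac{1}{11418}\right) + 19549 \cdot \frac{1}{1239}\right) = -6 + \left(438 \left(- \frac{1}{11418}\right) + \frac{19549}{1239}\right) = -6 + \left(- \frac{73}{1903} + \frac{19549}{1239}\right) = -6 + \frac{37111300}{2357817} = \frac{22964398}{2357817} \approx 9.7397$)
$\frac{R + 38962}{\left(\left(3861 - 7448\right) + 12136\right) + \left(79 - 1104\right)} = \frac{\frac{22964398}{2357817} + 38962}{\left(\left(3861 - 7448\right) + 12136\right) + \left(79 - 1104\right)} = \frac{91888230352}{2357817 \left(\left(-3587 + 12136\right) + \left(79 - 1104\right)\right)} = \frac{91888230352}{2357817 \left(8549 - 1025\right)} = \frac{91888230352}{2357817 \cdot 7524} = \frac{91888230352}{2357817} \cdot \frac{1}{7524} = \frac{22972057588}{4435053777}$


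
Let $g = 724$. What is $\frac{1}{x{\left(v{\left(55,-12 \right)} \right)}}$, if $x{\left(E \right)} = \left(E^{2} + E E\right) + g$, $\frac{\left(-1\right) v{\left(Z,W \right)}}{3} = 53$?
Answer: $\frac{1}{51286} \approx 1.9498 \cdot 10^{-5}$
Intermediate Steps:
$v{\left(Z,W \right)} = -159$ ($v{\left(Z,W \right)} = \left(-3\right) 53 = -159$)
$x{\left(E \right)} = 724 + 2 E^{2}$ ($x{\left(E \right)} = \left(E^{2} + E E\right) + 724 = \left(E^{2} + E^{2}\right) + 724 = 2 E^{2} + 724 = 724 + 2 E^{2}$)
$\frac{1}{x{\left(v{\left(55,-12 \right)} \right)}} = \frac{1}{724 + 2 \left(-159\right)^{2}} = \frac{1}{724 + 2 \cdot 25281} = \frac{1}{724 + 50562} = \frac{1}{51286}$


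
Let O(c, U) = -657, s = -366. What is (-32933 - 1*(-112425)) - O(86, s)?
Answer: 80149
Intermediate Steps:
(-32933 - 1*(-112425)) - O(86, s) = (-32933 - 1*(-112425)) - 1*(-657) = (-32933 + 112425) + 657 = 79492 + 657 = 80149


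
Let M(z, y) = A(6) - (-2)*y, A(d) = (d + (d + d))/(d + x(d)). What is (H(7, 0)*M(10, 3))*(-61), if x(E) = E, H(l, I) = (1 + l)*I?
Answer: 0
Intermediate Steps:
H(l, I) = I*(1 + l)
A(d) = 3/2 (A(d) = (d + (d + d))/(d + d) = (d + 2*d)/((2*d)) = (3*d)*(1/(2*d)) = 3/2)
M(z, y) = 3/2 + 2*y (M(z, y) = 3/2 - (-2)*y = 3/2 + 2*y)
(H(7, 0)*M(10, 3))*(-61) = ((0*(1 + 7))*(3/2 + 2*3))*(-61) = ((0*8)*(3/2 + 6))*(-61) = (0*(15/2))*(-61) = 0*(-61) = 0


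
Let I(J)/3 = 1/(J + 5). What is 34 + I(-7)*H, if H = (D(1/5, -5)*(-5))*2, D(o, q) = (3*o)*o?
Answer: 179/5 ≈ 35.800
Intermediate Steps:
I(J) = 3/(5 + J) (I(J) = 3/(J + 5) = 3/(5 + J))
D(o, q) = 3*o**2
H = -6/5 (H = ((3*(1/5)**2)*(-5))*2 = ((3*(1/25))*(-5))*2 = ((3/25)*(-5))*2 = -3/5*2 = -6/5 ≈ -1.2000)
34 + I(-7)*H = 34 + (3/(5 - 7))*(-6/5) = 34 + (3/(-2))*(-6/5) = 34 + (3*(-1/2))*(-6/5) = 34 - 3/2*(-6/5) = 34 + 9/5 = 179/5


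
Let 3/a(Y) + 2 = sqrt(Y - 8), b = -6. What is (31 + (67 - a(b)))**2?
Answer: (-94855*I + 39004*sqrt(14))/(2*(-5*I + 2*sqrt(14))) ≈ 9669.1 + 122.64*I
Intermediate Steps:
a(Y) = 3/(-2 + sqrt(-8 + Y)) (a(Y) = 3/(-2 + sqrt(Y - 8)) = 3/(-2 + sqrt(-8 + Y)))
(31 + (67 - a(b)))**2 = (31 + (67 - 3/(-2 + sqrt(-8 - 6))))**2 = (31 + (67 - 3/(-2 + sqrt(-14))))**2 = (31 + (67 - 3/(-2 + I*sqrt(14))))**2 = (98 - 3/(-2 + I*sqrt(14)))**2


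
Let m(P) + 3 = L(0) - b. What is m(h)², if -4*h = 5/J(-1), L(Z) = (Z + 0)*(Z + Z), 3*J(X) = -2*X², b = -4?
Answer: 1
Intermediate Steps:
J(X) = -2*X²/3 (J(X) = (-2*X²)/3 = -2*X²/3)
L(Z) = 2*Z² (L(Z) = Z*(2*Z) = 2*Z²)
h = 15/8 (h = -5/(4*((-⅔*(-1)²))) = -5/(4*((-⅔*1))) = -5/(4*(-⅔)) = -5*(-3)/(4*2) = -¼*(-15/2) = 15/8 ≈ 1.8750)
m(P) = 1 (m(P) = -3 + (2*0² - 1*(-4)) = -3 + (2*0 + 4) = -3 + (0 + 4) = -3 + 4 = 1)
m(h)² = 1² = 1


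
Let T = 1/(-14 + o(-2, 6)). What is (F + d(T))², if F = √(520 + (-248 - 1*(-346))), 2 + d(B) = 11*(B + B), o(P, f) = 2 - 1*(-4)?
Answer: 10249/16 - 19*√618/2 ≈ 404.40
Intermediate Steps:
o(P, f) = 6 (o(P, f) = 2 + 4 = 6)
T = -⅛ (T = 1/(-14 + 6) = 1/(-8) = -⅛ ≈ -0.12500)
d(B) = -2 + 22*B (d(B) = -2 + 11*(B + B) = -2 + 11*(2*B) = -2 + 22*B)
F = √618 (F = √(520 + (-248 + 346)) = √(520 + 98) = √618 ≈ 24.860)
(F + d(T))² = (√618 + (-2 + 22*(-⅛)))² = (√618 + (-2 - 11/4))² = (√618 - 19/4)² = (-19/4 + √618)²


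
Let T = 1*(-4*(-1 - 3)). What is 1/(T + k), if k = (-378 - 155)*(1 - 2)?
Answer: 1/549 ≈ 0.0018215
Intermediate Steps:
T = 16 (T = 1*(-4*(-4)) = 1*16 = 16)
k = 533 (k = -533*(-1) = 533)
1/(T + k) = 1/(16 + 533) = 1/549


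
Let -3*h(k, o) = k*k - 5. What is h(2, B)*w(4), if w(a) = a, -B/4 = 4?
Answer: 4/3 ≈ 1.3333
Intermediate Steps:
B = -16 (B = -4*4 = -16)
h(k, o) = 5/3 - k²/3 (h(k, o) = -(k*k - 5)/3 = -(k² - 5)/3 = -(-5 + k²)/3 = 5/3 - k²/3)
h(2, B)*w(4) = (5/3 - ⅓*2²)*4 = (5/3 - ⅓*4)*4 = (5/3 - 4/3)*4 = (⅓)*4 = 4/3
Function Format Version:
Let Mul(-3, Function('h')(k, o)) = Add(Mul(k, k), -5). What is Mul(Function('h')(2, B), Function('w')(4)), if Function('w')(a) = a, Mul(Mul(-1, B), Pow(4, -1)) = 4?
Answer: Rational(4, 3) ≈ 1.3333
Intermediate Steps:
B = -16 (B = Mul(-4, 4) = -16)
Function('h')(k, o) = Add(Rational(5, 3), Mul(Rational(-1, 3), Pow(k, 2))) (Function('h')(k, o) = Mul(Rational(-1, 3), Add(Mul(k, k), -5)) = Mul(Rational(-1, 3), Add(Pow(k, 2), -5)) = Mul(Rational(-1, 3), Add(-5, Pow(k, 2))) = Add(Rational(5, 3), Mul(Rational(-1, 3), Pow(k, 2))))
Mul(Function('h')(2, B), Function('w')(4)) = Mul(Add(Rational(5, 3), Mul(Rational(-1, 3), Pow(2, 2))), 4) = Mul(Add(Rational(5, 3), Mul(Rational(-1, 3), 4)), 4) = Mul(Add(Rational(5, 3), Rational(-4, 3)), 4) = Mul(Rational(1, 3), 4) = Rational(4, 3)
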